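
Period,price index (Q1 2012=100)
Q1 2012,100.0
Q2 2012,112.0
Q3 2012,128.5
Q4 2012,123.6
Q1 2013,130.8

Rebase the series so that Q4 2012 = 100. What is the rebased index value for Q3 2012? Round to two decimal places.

Rebased(Q3 2012) = 128.5 / 123.6 × 100 = 103.9644

103.96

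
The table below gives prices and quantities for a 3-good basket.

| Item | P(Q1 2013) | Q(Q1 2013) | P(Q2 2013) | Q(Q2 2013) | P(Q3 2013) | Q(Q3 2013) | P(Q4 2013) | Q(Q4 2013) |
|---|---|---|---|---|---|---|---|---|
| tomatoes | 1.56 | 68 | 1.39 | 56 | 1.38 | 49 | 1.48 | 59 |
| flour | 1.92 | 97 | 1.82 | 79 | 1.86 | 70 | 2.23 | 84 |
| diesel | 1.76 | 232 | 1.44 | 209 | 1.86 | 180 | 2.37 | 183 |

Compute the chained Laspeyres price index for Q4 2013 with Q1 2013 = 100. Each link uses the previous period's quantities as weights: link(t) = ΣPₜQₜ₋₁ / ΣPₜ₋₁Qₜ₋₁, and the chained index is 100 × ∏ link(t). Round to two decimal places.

Link Q1 2013→Q2 2013:
ΣP(Q2 2013)Q(Q1 2013) = 1.39×68 + 1.82×97 + 1.44×232 = 94.52 + 176.54 + 334.08 = 605.14
ΣP(Q1 2013)Q(Q1 2013) = 1.56×68 + 1.92×97 + 1.76×232 = 106.08 + 186.24 + 408.32 = 700.64
link = 605.14/700.64 = 0.863696
Link Q2 2013→Q3 2013:
ΣP(Q3 2013)Q(Q2 2013) = 1.38×56 + 1.86×79 + 1.86×209 = 77.28 + 146.94 + 388.74 = 612.96
ΣP(Q2 2013)Q(Q2 2013) = 1.39×56 + 1.82×79 + 1.44×209 = 77.84 + 143.78 + 300.96 = 522.58
link = 612.96/522.58 = 1.172950
Link Q3 2013→Q4 2013:
ΣP(Q4 2013)Q(Q3 2013) = 1.48×49 + 2.23×70 + 2.37×180 = 72.52 + 156.1 + 426.6 = 655.22
ΣP(Q3 2013)Q(Q3 2013) = 1.38×49 + 1.86×70 + 1.86×180 = 67.62 + 130.2 + 334.8 = 532.62
link = 655.22/532.62 = 1.230183
Chained index = 100 × 0.863696 × 1.172950 × 1.230183 = 124.6264

124.63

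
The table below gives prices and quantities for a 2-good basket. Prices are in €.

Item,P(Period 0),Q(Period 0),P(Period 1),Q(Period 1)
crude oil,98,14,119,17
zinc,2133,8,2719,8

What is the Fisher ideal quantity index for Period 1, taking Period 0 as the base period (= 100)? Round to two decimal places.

101.56

Laspeyres component (base-period weights):
ΣP(Period 0)Q(Period 1) = 98×17 + 2133×8 = 1666 + 17064 = 18730
ΣP(Period 0)Q(Period 0) = 98×14 + 2133×8 = 1372 + 17064 = 18436
L = 18730 / 18436 × 100 = 101.5947
Paasche component (current-period weights):
ΣP(Period 1)Q(Period 1) = 119×17 + 2719×8 = 2023 + 21752 = 23775
ΣP(Period 1)Q(Period 0) = 119×14 + 2719×8 = 1666 + 21752 = 23418
P = 23775 / 23418 × 100 = 101.5245
Fisher = √(L × P) = √(101.5947 × 101.5245) = 101.5596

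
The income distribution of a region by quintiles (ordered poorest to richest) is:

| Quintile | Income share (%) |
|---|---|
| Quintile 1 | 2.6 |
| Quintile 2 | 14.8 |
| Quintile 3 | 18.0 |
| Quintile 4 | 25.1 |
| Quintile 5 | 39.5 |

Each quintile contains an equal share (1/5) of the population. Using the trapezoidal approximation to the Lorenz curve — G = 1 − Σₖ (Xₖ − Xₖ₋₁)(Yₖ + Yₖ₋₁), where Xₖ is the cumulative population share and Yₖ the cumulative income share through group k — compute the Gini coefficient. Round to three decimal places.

Cumulative income shares Yₖ: 0.0260, 0.1740, 0.3540, 0.6050, 1.0000
Σ (Xₖ−Xₖ₋₁)(Yₖ+Yₖ₋₁) = (1/5)(0.0260+0.0000) + (1/5)(0.1740+0.0260) + (1/5)(0.3540+0.1740) + (1/5)(0.6050+0.3540) + (1/5)(1.0000+0.6050)
  = 0.0052 + 0.0400 + 0.1056 + 0.1918 + 0.3210 = 0.6636
G = 1 − 0.6636 = 0.3364

0.336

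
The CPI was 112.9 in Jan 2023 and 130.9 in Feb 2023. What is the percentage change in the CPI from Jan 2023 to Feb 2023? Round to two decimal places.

15.94%

Change = (130.9 − 112.9) / 112.9 × 100
       = 18.0 / 112.9 × 100 = 15.9433%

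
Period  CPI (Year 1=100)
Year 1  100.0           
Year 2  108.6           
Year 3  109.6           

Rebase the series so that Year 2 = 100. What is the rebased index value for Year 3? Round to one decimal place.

Rebased(Year 3) = 109.6 / 108.6 × 100 = 100.9208

100.9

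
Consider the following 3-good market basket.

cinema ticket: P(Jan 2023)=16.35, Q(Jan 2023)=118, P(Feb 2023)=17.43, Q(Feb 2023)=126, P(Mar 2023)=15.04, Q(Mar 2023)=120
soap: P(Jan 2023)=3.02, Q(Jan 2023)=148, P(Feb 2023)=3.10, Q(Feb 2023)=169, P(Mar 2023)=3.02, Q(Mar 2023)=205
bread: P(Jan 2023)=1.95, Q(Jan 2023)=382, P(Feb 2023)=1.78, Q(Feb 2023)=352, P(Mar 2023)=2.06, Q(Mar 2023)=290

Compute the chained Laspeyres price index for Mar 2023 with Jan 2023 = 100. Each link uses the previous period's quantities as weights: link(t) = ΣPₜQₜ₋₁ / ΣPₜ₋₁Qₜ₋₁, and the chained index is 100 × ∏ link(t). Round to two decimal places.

Link Jan 2023→Feb 2023:
ΣP(Feb 2023)Q(Jan 2023) = 17.43×118 + 3.10×148 + 1.78×382 = 2056.74 + 458.8 + 679.96 = 3195.5
ΣP(Jan 2023)Q(Jan 2023) = 16.35×118 + 3.02×148 + 1.95×382 = 1929.3 + 446.96 + 744.9 = 3121.16
link = 3195.5/3121.16 = 1.023818
Link Feb 2023→Mar 2023:
ΣP(Mar 2023)Q(Feb 2023) = 15.04×126 + 3.02×169 + 2.06×352 = 1895.04 + 510.38 + 725.12 = 3130.54
ΣP(Feb 2023)Q(Feb 2023) = 17.43×126 + 3.10×169 + 1.78×352 = 2196.18 + 523.9 + 626.56 = 3346.64
link = 3130.54/3346.64 = 0.935428
Chained index = 100 × 1.023818 × 0.935428 = 95.7708

95.77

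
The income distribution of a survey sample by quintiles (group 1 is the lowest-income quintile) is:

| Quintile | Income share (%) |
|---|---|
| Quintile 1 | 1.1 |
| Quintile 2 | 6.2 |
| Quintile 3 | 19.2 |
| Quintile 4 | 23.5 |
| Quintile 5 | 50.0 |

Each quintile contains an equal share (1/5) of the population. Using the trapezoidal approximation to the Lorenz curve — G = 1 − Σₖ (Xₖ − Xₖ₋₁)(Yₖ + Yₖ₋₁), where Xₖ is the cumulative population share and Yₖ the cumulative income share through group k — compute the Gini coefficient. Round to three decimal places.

0.460

Cumulative income shares Yₖ: 0.0110, 0.0730, 0.2650, 0.5000, 1.0000
Σ (Xₖ−Xₖ₋₁)(Yₖ+Yₖ₋₁) = (1/5)(0.0110+0.0000) + (1/5)(0.0730+0.0110) + (1/5)(0.2650+0.0730) + (1/5)(0.5000+0.2650) + (1/5)(1.0000+0.5000)
  = 0.0022 + 0.0168 + 0.0676 + 0.1530 + 0.3000 = 0.5396
G = 1 − 0.5396 = 0.4604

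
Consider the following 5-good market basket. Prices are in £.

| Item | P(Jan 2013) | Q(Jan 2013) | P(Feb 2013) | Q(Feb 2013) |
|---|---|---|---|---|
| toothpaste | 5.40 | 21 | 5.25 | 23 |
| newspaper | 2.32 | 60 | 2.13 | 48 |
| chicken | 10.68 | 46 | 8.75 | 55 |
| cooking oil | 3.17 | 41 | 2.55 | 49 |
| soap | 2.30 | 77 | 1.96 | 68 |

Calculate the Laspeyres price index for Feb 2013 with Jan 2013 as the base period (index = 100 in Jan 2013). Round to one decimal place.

85.3

Laspeyres price index uses base-period quantities as weights.
ΣP(Feb 2013)·Q(Jan 2013) = 5.25×21 + 2.13×60 + 8.75×46 + 2.55×41 + 1.96×77 = 110.25 + 127.8 + 402.5 + 104.55 + 150.92 = 896.02
ΣP(Jan 2013)·Q(Jan 2013) = 5.40×21 + 2.32×60 + 10.68×46 + 3.17×41 + 2.30×77 = 113.4 + 139.2 + 491.28 + 129.97 + 177.1 = 1050.95
Index = 896.02 / 1050.95 × 100 = 85.2581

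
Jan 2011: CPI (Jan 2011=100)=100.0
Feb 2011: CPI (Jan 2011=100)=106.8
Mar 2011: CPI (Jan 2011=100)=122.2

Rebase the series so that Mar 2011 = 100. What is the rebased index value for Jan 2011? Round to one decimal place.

81.8

Rebased(Jan 2011) = 100.0 / 122.2 × 100 = 81.8331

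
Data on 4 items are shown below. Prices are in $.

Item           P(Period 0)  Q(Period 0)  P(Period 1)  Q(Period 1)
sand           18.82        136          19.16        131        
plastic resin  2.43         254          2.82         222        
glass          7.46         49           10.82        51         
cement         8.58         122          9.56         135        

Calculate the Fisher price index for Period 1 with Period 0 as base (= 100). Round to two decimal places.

109.46

Laspeyres component (base-period weights):
ΣP(Period 1)Q(Period 0) = 19.16×136 + 2.82×254 + 10.82×49 + 9.56×122 = 2605.76 + 716.28 + 530.18 + 1166.32 = 5018.54
ΣP(Period 0)Q(Period 0) = 18.82×136 + 2.43×254 + 7.46×49 + 8.58×122 = 2559.52 + 617.22 + 365.54 + 1046.76 = 4589.04
L = 5018.54 / 4589.04 × 100 = 109.3593
Paasche component (current-period weights):
ΣP(Period 1)Q(Period 1) = 19.16×131 + 2.82×222 + 10.82×51 + 9.56×135 = 2509.96 + 626.04 + 551.82 + 1290.6 = 4978.42
ΣP(Period 0)Q(Period 1) = 18.82×131 + 2.43×222 + 7.46×51 + 8.58×135 = 2465.42 + 539.46 + 380.46 + 1158.3 = 4543.64
P = 4978.42 / 4543.64 × 100 = 109.5690
Fisher = √(L × P) = √(109.3593 × 109.5690) = 109.4641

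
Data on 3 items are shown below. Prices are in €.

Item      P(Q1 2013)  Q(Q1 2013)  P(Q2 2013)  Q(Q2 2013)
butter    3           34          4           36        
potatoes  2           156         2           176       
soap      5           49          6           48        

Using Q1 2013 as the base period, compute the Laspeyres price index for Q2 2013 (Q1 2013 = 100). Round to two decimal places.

Laspeyres price index uses base-period quantities as weights.
ΣP(Q2 2013)·Q(Q1 2013) = 4×34 + 2×156 + 6×49 = 136 + 312 + 294 = 742
ΣP(Q1 2013)·Q(Q1 2013) = 3×34 + 2×156 + 5×49 = 102 + 312 + 245 = 659
Index = 742 / 659 × 100 = 112.5948

112.59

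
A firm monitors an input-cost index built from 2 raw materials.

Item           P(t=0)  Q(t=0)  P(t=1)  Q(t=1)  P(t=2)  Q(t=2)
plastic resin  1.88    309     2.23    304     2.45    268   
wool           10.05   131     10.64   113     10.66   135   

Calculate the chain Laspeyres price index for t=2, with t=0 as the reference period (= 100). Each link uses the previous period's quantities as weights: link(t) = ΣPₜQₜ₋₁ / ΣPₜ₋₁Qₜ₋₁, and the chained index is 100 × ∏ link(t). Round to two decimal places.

113.81

Link t=0→t=1:
ΣP(t=1)Q(t=0) = 2.23×309 + 10.64×131 = 689.07 + 1393.84 = 2082.91
ΣP(t=0)Q(t=0) = 1.88×309 + 10.05×131 = 580.92 + 1316.55 = 1897.47
link = 2082.91/1897.47 = 1.097730
Link t=1→t=2:
ΣP(t=2)Q(t=1) = 2.45×304 + 10.66×113 = 744.8 + 1204.58 = 1949.38
ΣP(t=1)Q(t=1) = 2.23×304 + 10.64×113 = 677.92 + 1202.32 = 1880.24
link = 1949.38/1880.24 = 1.036772
Chained index = 100 × 1.097730 × 1.036772 = 113.8096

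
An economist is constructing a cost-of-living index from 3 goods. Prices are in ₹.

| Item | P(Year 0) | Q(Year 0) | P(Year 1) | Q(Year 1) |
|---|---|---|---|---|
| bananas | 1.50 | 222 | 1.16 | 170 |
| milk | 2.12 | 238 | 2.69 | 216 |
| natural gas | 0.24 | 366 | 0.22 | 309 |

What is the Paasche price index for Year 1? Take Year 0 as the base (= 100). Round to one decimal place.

107.5

Paasche price index uses current-period quantities as weights.
ΣP(Year 1)·Q(Year 1) = 1.16×170 + 2.69×216 + 0.22×309 = 197.2 + 581.04 + 67.98 = 846.22
ΣP(Year 0)·Q(Year 1) = 1.50×170 + 2.12×216 + 0.24×309 = 255 + 457.92 + 74.16 = 787.08
Index = 846.22 / 787.08 × 100 = 107.5138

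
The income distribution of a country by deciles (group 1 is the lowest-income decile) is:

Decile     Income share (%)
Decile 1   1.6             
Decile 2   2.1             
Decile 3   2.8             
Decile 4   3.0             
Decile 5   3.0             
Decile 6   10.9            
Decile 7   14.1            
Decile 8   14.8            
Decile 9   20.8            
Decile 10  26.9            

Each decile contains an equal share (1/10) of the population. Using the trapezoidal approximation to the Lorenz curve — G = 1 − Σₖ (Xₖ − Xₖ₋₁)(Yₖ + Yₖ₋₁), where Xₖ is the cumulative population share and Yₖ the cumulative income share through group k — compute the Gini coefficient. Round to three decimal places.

0.460

Cumulative income shares Yₖ: 0.0160, 0.0370, 0.0650, 0.0950, 0.1250, 0.2340, 0.3750, 0.5230, 0.7310, 1.0000
Σ (Xₖ−Xₖ₋₁)(Yₖ+Yₖ₋₁) = (1/10)(0.0160+0.0000) + (1/10)(0.0370+0.0160) + (1/10)(0.0650+0.0370) + (1/10)(0.0950+0.0650) + (1/10)(0.1250+0.0950) + (1/10)(0.2340+0.1250) + (1/10)(0.3750+0.2340) + (1/10)(0.5230+0.3750) + (1/10)(0.7310+0.5230) + (1/10)(1.0000+0.7310)
  = 0.0016 + 0.0053 + 0.0102 + 0.0160 + 0.0220 + 0.0359 + 0.0609 + 0.0898 + 0.1254 + 0.1731 = 0.5402
G = 1 − 0.5402 = 0.4598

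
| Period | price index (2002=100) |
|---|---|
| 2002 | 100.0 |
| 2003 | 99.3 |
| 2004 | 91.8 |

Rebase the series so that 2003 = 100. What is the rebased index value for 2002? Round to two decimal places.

Rebased(2002) = 100.0 / 99.3 × 100 = 100.7049

100.70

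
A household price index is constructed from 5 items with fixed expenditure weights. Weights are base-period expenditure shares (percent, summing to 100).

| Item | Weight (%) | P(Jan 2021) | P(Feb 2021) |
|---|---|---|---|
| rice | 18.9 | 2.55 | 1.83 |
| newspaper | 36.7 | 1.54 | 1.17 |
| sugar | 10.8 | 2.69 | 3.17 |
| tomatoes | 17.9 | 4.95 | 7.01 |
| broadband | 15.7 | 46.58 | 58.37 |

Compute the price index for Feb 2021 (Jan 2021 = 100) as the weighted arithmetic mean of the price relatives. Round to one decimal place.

rice: 18.9 × (1.83/2.55) = 18.9 × 0.717647 = 13.5635
newspaper: 36.7 × (1.17/1.54) = 36.7 × 0.759740 = 27.8825
sugar: 10.8 × (3.17/2.69) = 10.8 × 1.178439 = 12.7271
tomatoes: 17.9 × (7.01/4.95) = 17.9 × 1.416162 = 25.3493
broadband: 15.7 × (58.37/46.58) = 15.7 × 1.253113 = 19.6739
Index = Σ wᵢ·(p₁ᵢ/p₀ᵢ) = 13.5635 + 27.8825 + 12.7271 + 25.3493 + 19.6739 = 99.1963

99.2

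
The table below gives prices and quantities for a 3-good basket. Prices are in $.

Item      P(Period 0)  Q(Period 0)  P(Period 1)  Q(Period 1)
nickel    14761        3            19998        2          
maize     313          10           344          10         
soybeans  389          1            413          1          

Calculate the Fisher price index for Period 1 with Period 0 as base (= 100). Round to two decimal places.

133.14

Laspeyres component (base-period weights):
ΣP(Period 1)Q(Period 0) = 19998×3 + 344×10 + 413×1 = 59994 + 3440 + 413 = 63847
ΣP(Period 0)Q(Period 0) = 14761×3 + 313×10 + 389×1 = 44283 + 3130 + 389 = 47802
L = 63847 / 47802 × 100 = 133.5655
Paasche component (current-period weights):
ΣP(Period 1)Q(Period 1) = 19998×2 + 344×10 + 413×1 = 39996 + 3440 + 413 = 43849
ΣP(Period 0)Q(Period 1) = 14761×2 + 313×10 + 389×1 = 29522 + 3130 + 389 = 33041
P = 43849 / 33041 × 100 = 132.7109
Fisher = √(L × P) = √(133.5655 × 132.7109) = 133.1375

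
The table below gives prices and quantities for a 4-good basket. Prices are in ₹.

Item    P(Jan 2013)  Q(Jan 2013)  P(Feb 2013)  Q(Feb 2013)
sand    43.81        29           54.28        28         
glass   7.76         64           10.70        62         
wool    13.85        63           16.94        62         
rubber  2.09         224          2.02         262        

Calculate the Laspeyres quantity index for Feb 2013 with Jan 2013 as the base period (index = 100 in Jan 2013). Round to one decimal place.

100.2

Laspeyres quantity index uses base-period prices as weights.
ΣP(Jan 2013)·Q(Feb 2013) = 43.81×28 + 7.76×62 + 13.85×62 + 2.09×262 = 1226.68 + 481.12 + 858.7 + 547.58 = 3114.08
ΣP(Jan 2013)·Q(Jan 2013) = 43.81×29 + 7.76×64 + 13.85×63 + 2.09×224 = 1270.49 + 496.64 + 872.55 + 468.16 = 3107.84
Index = 3114.08 / 3107.84 × 100 = 100.2008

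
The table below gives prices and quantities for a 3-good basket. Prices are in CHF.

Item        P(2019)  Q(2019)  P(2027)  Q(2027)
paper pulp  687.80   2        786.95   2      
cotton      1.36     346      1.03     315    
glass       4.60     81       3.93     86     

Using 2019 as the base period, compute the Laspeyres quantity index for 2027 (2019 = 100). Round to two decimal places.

99.14

Laspeyres quantity index uses base-period prices as weights.
ΣP(2019)·Q(2027) = 687.80×2 + 1.36×315 + 4.60×86 = 1375.6 + 428.4 + 395.6 = 2199.6
ΣP(2019)·Q(2019) = 687.80×2 + 1.36×346 + 4.60×81 = 1375.6 + 470.56 + 372.6 = 2218.76
Index = 2199.6 / 2218.76 × 100 = 99.1365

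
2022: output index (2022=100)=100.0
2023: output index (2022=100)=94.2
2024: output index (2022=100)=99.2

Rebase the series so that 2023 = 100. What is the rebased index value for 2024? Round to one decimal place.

Rebased(2024) = 99.2 / 94.2 × 100 = 105.3079

105.3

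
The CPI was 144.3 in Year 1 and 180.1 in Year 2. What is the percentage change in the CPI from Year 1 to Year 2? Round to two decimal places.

24.81%

Change = (180.1 − 144.3) / 144.3 × 100
       = 35.8 / 144.3 × 100 = 24.8094%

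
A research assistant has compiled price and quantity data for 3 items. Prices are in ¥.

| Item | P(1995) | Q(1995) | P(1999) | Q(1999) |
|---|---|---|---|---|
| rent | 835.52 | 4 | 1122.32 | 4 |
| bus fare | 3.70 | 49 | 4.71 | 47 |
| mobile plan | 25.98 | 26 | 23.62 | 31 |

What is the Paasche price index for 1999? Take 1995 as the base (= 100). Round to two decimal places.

125.95

Paasche price index uses current-period quantities as weights.
ΣP(1999)·Q(1999) = 1122.32×4 + 4.71×47 + 23.62×31 = 4489.28 + 221.37 + 732.22 = 5442.87
ΣP(1995)·Q(1999) = 835.52×4 + 3.70×47 + 25.98×31 = 3342.08 + 173.9 + 805.38 = 4321.36
Index = 5442.87 / 4321.36 × 100 = 125.9527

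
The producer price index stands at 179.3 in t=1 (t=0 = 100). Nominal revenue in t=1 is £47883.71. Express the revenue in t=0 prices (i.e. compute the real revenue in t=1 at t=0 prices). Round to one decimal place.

Real = Nominal ÷ (Index/100) = 47883.71 ÷ (179.3/100)
     = 47883.71 ÷ 1.793 = 26705.9175

26705.9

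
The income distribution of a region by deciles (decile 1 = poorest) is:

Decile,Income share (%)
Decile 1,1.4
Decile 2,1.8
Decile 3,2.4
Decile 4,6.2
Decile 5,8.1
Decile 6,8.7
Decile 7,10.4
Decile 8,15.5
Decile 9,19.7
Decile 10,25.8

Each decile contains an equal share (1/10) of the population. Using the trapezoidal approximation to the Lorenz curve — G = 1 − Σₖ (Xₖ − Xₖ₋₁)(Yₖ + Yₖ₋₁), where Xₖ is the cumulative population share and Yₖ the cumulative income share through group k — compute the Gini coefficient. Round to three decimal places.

0.424

Cumulative income shares Yₖ: 0.0140, 0.0320, 0.0560, 0.1180, 0.1990, 0.2860, 0.3900, 0.5450, 0.7420, 1.0000
Σ (Xₖ−Xₖ₋₁)(Yₖ+Yₖ₋₁) = (1/10)(0.0140+0.0000) + (1/10)(0.0320+0.0140) + (1/10)(0.0560+0.0320) + (1/10)(0.1180+0.0560) + (1/10)(0.1990+0.1180) + (1/10)(0.2860+0.1990) + (1/10)(0.3900+0.2860) + (1/10)(0.5450+0.3900) + (1/10)(0.7420+0.5450) + (1/10)(1.0000+0.7420)
  = 0.0014 + 0.0046 + 0.0088 + 0.0174 + 0.0317 + 0.0485 + 0.0676 + 0.0935 + 0.1287 + 0.1742 = 0.5764
G = 1 − 0.5764 = 0.4236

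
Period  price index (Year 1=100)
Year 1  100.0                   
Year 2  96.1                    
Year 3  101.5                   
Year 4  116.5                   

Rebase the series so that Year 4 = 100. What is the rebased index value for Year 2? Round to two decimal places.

Rebased(Year 2) = 96.1 / 116.5 × 100 = 82.4893

82.49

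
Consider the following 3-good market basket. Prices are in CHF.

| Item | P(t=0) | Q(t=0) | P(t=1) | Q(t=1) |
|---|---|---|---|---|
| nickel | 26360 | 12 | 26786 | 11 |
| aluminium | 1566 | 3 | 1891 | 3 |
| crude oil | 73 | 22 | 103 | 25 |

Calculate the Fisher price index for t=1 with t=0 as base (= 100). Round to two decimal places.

Laspeyres component (base-period weights):
ΣP(t=1)Q(t=0) = 26786×12 + 1891×3 + 103×22 = 321432 + 5673 + 2266 = 329371
ΣP(t=0)Q(t=0) = 26360×12 + 1566×3 + 73×22 = 316320 + 4698 + 1606 = 322624
L = 329371 / 322624 × 100 = 102.0913
Paasche component (current-period weights):
ΣP(t=1)Q(t=1) = 26786×11 + 1891×3 + 103×25 = 294646 + 5673 + 2575 = 302894
ΣP(t=0)Q(t=1) = 26360×11 + 1566×3 + 73×25 = 289960 + 4698 + 1825 = 296483
P = 302894 / 296483 × 100 = 102.1623
Fisher = √(L × P) = √(102.0913 × 102.1623) = 102.1268

102.13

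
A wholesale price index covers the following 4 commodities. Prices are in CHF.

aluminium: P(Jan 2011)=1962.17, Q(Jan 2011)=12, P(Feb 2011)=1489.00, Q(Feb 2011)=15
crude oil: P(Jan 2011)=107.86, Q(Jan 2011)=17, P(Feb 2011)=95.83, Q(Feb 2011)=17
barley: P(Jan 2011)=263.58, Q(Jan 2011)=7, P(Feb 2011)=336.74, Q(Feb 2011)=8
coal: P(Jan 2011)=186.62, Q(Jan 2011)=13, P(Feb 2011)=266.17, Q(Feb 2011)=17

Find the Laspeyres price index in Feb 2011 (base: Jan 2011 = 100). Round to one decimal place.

Laspeyres price index uses base-period quantities as weights.
ΣP(Feb 2011)·Q(Jan 2011) = 1489.00×12 + 95.83×17 + 336.74×7 + 266.17×13 = 17868 + 1629.11 + 2357.18 + 3460.21 = 25314.5
ΣP(Jan 2011)·Q(Jan 2011) = 1962.17×12 + 107.86×17 + 263.58×7 + 186.62×13 = 23546.04 + 1833.62 + 1845.06 + 2426.06 = 29650.78
Index = 25314.5 / 29650.78 × 100 = 85.3755

85.4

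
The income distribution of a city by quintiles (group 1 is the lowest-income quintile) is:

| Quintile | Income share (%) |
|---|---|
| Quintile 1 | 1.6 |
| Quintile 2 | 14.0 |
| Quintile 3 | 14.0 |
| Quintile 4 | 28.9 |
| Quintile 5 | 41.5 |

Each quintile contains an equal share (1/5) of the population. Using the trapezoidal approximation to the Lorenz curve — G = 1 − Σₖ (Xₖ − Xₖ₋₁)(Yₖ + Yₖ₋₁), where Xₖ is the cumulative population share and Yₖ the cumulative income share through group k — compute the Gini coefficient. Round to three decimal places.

0.379

Cumulative income shares Yₖ: 0.0160, 0.1560, 0.2960, 0.5850, 1.0000
Σ (Xₖ−Xₖ₋₁)(Yₖ+Yₖ₋₁) = (1/5)(0.0160+0.0000) + (1/5)(0.1560+0.0160) + (1/5)(0.2960+0.1560) + (1/5)(0.5850+0.2960) + (1/5)(1.0000+0.5850)
  = 0.0032 + 0.0344 + 0.0904 + 0.1762 + 0.3170 = 0.6212
G = 1 − 0.6212 = 0.3788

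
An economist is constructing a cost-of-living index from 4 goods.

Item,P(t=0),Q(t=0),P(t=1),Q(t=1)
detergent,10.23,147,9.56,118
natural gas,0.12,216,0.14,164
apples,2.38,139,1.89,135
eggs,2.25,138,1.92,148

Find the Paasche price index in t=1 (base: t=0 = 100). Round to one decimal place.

Paasche price index uses current-period quantities as weights.
ΣP(t=1)·Q(t=1) = 9.56×118 + 0.14×164 + 1.89×135 + 1.92×148 = 1128.08 + 22.96 + 255.15 + 284.16 = 1690.35
ΣP(t=0)·Q(t=1) = 10.23×118 + 0.12×164 + 2.38×135 + 2.25×148 = 1207.14 + 19.68 + 321.3 + 333 = 1881.12
Index = 1690.35 / 1881.12 × 100 = 89.8587

89.9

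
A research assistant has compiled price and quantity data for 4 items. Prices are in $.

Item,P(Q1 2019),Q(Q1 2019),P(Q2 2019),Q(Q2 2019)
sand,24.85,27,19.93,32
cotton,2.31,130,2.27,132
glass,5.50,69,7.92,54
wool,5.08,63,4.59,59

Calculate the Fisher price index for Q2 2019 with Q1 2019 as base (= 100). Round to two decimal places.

98.13

Laspeyres component (base-period weights):
ΣP(Q2 2019)Q(Q1 2019) = 19.93×27 + 2.27×130 + 7.92×69 + 4.59×63 = 538.11 + 295.1 + 546.48 + 289.17 = 1668.86
ΣP(Q1 2019)Q(Q1 2019) = 24.85×27 + 2.31×130 + 5.50×69 + 5.08×63 = 670.95 + 300.3 + 379.5 + 320.04 = 1670.79
L = 1668.86 / 1670.79 × 100 = 99.8845
Paasche component (current-period weights):
ΣP(Q2 2019)Q(Q2 2019) = 19.93×32 + 2.27×132 + 7.92×54 + 4.59×59 = 637.76 + 299.64 + 427.68 + 270.81 = 1635.89
ΣP(Q1 2019)Q(Q2 2019) = 24.85×32 + 2.31×132 + 5.50×54 + 5.08×59 = 795.2 + 304.92 + 297 + 299.72 = 1696.84
P = 1635.89 / 1696.84 × 100 = 96.4080
Fisher = √(L × P) = √(99.8845 × 96.4080) = 98.1309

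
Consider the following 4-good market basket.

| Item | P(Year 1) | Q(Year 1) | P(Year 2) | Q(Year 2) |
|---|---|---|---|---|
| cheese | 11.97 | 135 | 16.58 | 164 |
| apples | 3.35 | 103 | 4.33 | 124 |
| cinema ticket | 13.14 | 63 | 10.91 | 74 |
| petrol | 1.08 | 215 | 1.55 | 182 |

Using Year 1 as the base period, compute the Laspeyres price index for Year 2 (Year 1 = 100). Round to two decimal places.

122.64

Laspeyres price index uses base-period quantities as weights.
ΣP(Year 2)·Q(Year 1) = 16.58×135 + 4.33×103 + 10.91×63 + 1.55×215 = 2238.3 + 445.99 + 687.33 + 333.25 = 3704.87
ΣP(Year 1)·Q(Year 1) = 11.97×135 + 3.35×103 + 13.14×63 + 1.08×215 = 1615.95 + 345.05 + 827.82 + 232.2 = 3021.02
Index = 3704.87 / 3021.02 × 100 = 122.6364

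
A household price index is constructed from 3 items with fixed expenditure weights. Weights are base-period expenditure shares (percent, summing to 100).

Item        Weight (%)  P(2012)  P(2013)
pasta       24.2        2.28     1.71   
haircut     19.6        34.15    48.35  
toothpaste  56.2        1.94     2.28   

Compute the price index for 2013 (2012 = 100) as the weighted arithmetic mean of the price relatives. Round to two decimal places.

pasta: 24.2 × (1.71/2.28) = 24.2 × 0.750000 = 18.1500
haircut: 19.6 × (48.35/34.15) = 19.6 × 1.415813 = 27.7499
toothpaste: 56.2 × (2.28/1.94) = 56.2 × 1.175258 = 66.0495
Index = Σ wᵢ·(p₁ᵢ/p₀ᵢ) = 18.1500 + 27.7499 + 66.0495 = 111.9494

111.95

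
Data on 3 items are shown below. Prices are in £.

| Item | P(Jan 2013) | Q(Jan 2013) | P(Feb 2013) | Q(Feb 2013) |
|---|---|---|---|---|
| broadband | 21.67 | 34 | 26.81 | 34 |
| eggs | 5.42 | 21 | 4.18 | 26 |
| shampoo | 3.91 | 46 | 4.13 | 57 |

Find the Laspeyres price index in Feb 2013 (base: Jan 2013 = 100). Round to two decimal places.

115.41

Laspeyres price index uses base-period quantities as weights.
ΣP(Feb 2013)·Q(Jan 2013) = 26.81×34 + 4.18×21 + 4.13×46 = 911.54 + 87.78 + 189.98 = 1189.3
ΣP(Jan 2013)·Q(Jan 2013) = 21.67×34 + 5.42×21 + 3.91×46 = 736.78 + 113.82 + 179.86 = 1030.46
Index = 1189.3 / 1030.46 × 100 = 115.4145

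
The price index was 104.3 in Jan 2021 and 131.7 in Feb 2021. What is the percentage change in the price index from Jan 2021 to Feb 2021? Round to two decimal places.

26.27%

Change = (131.7 − 104.3) / 104.3 × 100
       = 27.4 / 104.3 × 100 = 26.2704%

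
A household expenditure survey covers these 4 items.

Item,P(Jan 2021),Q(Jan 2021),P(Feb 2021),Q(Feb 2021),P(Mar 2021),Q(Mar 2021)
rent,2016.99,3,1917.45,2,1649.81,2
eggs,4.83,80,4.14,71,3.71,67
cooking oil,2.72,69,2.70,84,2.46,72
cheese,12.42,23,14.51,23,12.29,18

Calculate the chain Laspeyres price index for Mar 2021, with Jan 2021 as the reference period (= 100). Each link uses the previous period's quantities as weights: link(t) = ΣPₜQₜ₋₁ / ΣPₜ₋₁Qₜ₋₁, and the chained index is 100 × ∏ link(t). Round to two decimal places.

Link Jan 2021→Feb 2021:
ΣP(Feb 2021)Q(Jan 2021) = 1917.45×3 + 4.14×80 + 2.70×69 + 14.51×23 = 5752.35 + 331.2 + 186.3 + 333.73 = 6603.58
ΣP(Jan 2021)Q(Jan 2021) = 2016.99×3 + 4.83×80 + 2.72×69 + 12.42×23 = 6050.97 + 386.4 + 187.68 + 285.66 = 6910.71
link = 6603.58/6910.71 = 0.955557
Link Feb 2021→Mar 2021:
ΣP(Mar 2021)Q(Feb 2021) = 1649.81×2 + 3.71×71 + 2.46×84 + 12.29×23 = 3299.62 + 263.41 + 206.64 + 282.67 = 4052.34
ΣP(Feb 2021)Q(Feb 2021) = 1917.45×2 + 4.14×71 + 2.70×84 + 14.51×23 = 3834.9 + 293.94 + 226.8 + 333.73 = 4689.37
link = 4052.34/4689.37 = 0.864154
Chained index = 100 × 0.955557 × 0.864154 = 82.5749

82.57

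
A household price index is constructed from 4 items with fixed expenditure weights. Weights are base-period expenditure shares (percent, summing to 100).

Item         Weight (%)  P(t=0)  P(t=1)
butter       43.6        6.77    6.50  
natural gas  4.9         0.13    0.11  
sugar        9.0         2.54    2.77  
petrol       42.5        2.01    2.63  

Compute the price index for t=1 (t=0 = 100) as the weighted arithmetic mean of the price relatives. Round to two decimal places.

111.43

butter: 43.6 × (6.50/6.77) = 43.6 × 0.960118 = 41.8612
natural gas: 4.9 × (0.11/0.13) = 4.9 × 0.846154 = 4.1462
sugar: 9.0 × (2.77/2.54) = 9.0 × 1.090551 = 9.8150
petrol: 42.5 × (2.63/2.01) = 42.5 × 1.308458 = 55.6095
Index = Σ wᵢ·(p₁ᵢ/p₀ᵢ) = 41.8612 + 4.1462 + 9.8150 + 55.6095 = 111.4317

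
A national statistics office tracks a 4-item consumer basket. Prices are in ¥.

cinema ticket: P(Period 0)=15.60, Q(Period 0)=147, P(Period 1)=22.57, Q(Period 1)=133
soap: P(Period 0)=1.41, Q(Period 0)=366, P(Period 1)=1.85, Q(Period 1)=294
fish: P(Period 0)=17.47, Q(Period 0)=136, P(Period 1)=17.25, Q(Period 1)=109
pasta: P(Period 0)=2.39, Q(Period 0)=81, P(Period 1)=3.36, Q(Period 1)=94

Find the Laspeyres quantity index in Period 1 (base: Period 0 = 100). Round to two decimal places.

85.86

Laspeyres quantity index uses base-period prices as weights.
ΣP(Period 0)·Q(Period 1) = 15.60×133 + 1.41×294 + 17.47×109 + 2.39×94 = 2074.8 + 414.54 + 1904.23 + 224.66 = 4618.23
ΣP(Period 0)·Q(Period 0) = 15.60×147 + 1.41×366 + 17.47×136 + 2.39×81 = 2293.2 + 516.06 + 2375.92 + 193.59 = 5378.77
Index = 4618.23 / 5378.77 × 100 = 85.8603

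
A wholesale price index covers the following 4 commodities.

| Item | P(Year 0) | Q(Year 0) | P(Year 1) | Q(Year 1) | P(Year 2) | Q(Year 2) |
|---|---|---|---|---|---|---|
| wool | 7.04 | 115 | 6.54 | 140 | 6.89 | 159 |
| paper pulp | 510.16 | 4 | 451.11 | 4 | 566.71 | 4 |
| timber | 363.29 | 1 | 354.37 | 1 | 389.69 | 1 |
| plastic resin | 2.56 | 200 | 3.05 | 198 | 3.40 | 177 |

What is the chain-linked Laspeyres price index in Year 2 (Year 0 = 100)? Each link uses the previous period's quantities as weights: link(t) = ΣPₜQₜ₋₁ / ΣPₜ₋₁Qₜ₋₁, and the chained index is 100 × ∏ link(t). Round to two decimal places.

110.34

Link Year 0→Year 1:
ΣP(Year 1)Q(Year 0) = 6.54×115 + 451.11×4 + 354.37×1 + 3.05×200 = 752.1 + 1804.44 + 354.37 + 610 = 3520.91
ΣP(Year 0)Q(Year 0) = 7.04×115 + 510.16×4 + 363.29×1 + 2.56×200 = 809.6 + 2040.64 + 363.29 + 512 = 3725.53
link = 3520.91/3725.53 = 0.945076
Link Year 1→Year 2:
ΣP(Year 2)Q(Year 1) = 6.89×140 + 566.71×4 + 389.69×1 + 3.40×198 = 964.6 + 2266.84 + 389.69 + 673.2 = 4294.33
ΣP(Year 1)Q(Year 1) = 6.54×140 + 451.11×4 + 354.37×1 + 3.05×198 = 915.6 + 1804.44 + 354.37 + 603.9 = 3678.31
link = 4294.33/3678.31 = 1.167474
Chained index = 100 × 0.945076 × 1.167474 = 110.3352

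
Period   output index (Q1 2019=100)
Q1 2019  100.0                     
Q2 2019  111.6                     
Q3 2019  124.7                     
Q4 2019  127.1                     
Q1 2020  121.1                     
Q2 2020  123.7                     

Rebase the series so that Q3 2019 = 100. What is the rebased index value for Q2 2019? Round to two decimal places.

89.49

Rebased(Q2 2019) = 111.6 / 124.7 × 100 = 89.4948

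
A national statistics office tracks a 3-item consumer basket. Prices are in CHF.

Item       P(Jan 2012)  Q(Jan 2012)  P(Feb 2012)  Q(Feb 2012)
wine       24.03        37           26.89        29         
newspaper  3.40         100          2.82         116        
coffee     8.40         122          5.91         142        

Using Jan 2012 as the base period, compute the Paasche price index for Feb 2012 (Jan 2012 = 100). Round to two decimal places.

85.21

Paasche price index uses current-period quantities as weights.
ΣP(Feb 2012)·Q(Feb 2012) = 26.89×29 + 2.82×116 + 5.91×142 = 779.81 + 327.12 + 839.22 = 1946.15
ΣP(Jan 2012)·Q(Feb 2012) = 24.03×29 + 3.40×116 + 8.40×142 = 696.87 + 394.4 + 1192.8 = 2284.07
Index = 1946.15 / 2284.07 × 100 = 85.2054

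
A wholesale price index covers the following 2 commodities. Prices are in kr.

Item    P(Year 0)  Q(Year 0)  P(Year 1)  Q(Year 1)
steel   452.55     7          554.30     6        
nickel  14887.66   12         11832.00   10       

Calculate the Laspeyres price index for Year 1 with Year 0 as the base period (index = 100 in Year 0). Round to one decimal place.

80.2

Laspeyres price index uses base-period quantities as weights.
ΣP(Year 1)·Q(Year 0) = 554.30×7 + 11832.00×12 = 3880.1 + 141984 = 145864.1
ΣP(Year 0)·Q(Year 0) = 452.55×7 + 14887.66×12 = 3167.85 + 178651.92 = 181819.77
Index = 145864.1 / 181819.77 × 100 = 80.2246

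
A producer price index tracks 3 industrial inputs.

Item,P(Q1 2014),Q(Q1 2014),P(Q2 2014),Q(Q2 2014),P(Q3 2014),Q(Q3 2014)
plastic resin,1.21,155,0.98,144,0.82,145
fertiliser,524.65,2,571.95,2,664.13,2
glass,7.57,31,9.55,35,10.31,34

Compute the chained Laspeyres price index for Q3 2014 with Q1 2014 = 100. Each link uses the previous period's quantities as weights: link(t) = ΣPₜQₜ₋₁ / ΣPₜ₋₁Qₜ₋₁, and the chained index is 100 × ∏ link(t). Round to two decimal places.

120.73

Link Q1 2014→Q2 2014:
ΣP(Q2 2014)Q(Q1 2014) = 0.98×155 + 571.95×2 + 9.55×31 = 151.9 + 1143.9 + 296.05 = 1591.85
ΣP(Q1 2014)Q(Q1 2014) = 1.21×155 + 524.65×2 + 7.57×31 = 187.55 + 1049.3 + 234.67 = 1471.52
link = 1591.85/1471.52 = 1.081773
Link Q2 2014→Q3 2014:
ΣP(Q3 2014)Q(Q2 2014) = 0.82×144 + 664.13×2 + 10.31×35 = 118.08 + 1328.26 + 360.85 = 1807.19
ΣP(Q2 2014)Q(Q2 2014) = 0.98×144 + 571.95×2 + 9.55×35 = 141.12 + 1143.9 + 334.25 = 1619.27
link = 1807.19/1619.27 = 1.116052
Chained index = 100 × 1.081773 × 1.116052 = 120.7315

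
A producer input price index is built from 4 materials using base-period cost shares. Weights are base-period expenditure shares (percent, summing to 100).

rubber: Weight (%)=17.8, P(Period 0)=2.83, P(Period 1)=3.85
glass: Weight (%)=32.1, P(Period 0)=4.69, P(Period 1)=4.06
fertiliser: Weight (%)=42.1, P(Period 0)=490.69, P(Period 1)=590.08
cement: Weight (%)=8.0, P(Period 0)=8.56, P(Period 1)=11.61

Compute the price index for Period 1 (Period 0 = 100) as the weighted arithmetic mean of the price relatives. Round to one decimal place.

113.5

rubber: 17.8 × (3.85/2.83) = 17.8 × 1.360424 = 24.2155
glass: 32.1 × (4.06/4.69) = 32.1 × 0.865672 = 27.7881
fertiliser: 42.1 × (590.08/490.69) = 42.1 × 1.202552 = 50.6274
cement: 8.0 × (11.61/8.56) = 8.0 × 1.356308 = 10.8505
Index = Σ wᵢ·(p₁ᵢ/p₀ᵢ) = 24.2155 + 27.7881 + 50.6274 + 10.8505 = 113.4815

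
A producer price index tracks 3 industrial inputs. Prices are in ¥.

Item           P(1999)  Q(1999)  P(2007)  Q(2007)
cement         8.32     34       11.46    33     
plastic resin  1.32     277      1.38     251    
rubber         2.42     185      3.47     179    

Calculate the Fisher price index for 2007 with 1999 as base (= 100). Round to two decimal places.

129.24

Laspeyres component (base-period weights):
ΣP(2007)Q(1999) = 11.46×34 + 1.38×277 + 3.47×185 = 389.64 + 382.26 + 641.95 = 1413.85
ΣP(1999)Q(1999) = 8.32×34 + 1.32×277 + 2.42×185 = 282.88 + 365.64 + 447.7 = 1096.22
L = 1413.85 / 1096.22 × 100 = 128.9750
Paasche component (current-period weights):
ΣP(2007)Q(2007) = 11.46×33 + 1.38×251 + 3.47×179 = 378.18 + 346.38 + 621.13 = 1345.69
ΣP(1999)Q(2007) = 8.32×33 + 1.32×251 + 2.42×179 = 274.56 + 331.32 + 433.18 = 1039.06
P = 1345.69 / 1039.06 × 100 = 129.5103
Fisher = √(L × P) = √(128.9750 × 129.5103) = 129.2424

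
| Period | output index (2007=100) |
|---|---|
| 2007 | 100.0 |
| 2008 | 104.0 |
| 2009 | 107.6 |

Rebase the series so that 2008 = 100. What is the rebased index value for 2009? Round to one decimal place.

Rebased(2009) = 107.6 / 104.0 × 100 = 103.4615

103.5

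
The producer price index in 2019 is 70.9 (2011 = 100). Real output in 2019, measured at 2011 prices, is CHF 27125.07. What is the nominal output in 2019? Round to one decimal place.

19231.7

Nominal = Real × (Index/100) = 27125.07 × (70.9/100)
        = 27125.07 × 0.709 = 19231.6746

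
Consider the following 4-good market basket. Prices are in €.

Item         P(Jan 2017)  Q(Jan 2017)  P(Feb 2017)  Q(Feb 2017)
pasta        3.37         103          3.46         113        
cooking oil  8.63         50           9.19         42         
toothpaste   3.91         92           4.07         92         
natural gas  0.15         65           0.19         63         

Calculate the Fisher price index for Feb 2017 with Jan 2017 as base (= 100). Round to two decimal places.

Laspeyres component (base-period weights):
ΣP(Feb 2017)Q(Jan 2017) = 3.46×103 + 9.19×50 + 4.07×92 + 0.19×65 = 356.38 + 459.5 + 374.44 + 12.35 = 1202.67
ΣP(Jan 2017)Q(Jan 2017) = 3.37×103 + 8.63×50 + 3.91×92 + 0.15×65 = 347.11 + 431.5 + 359.72 + 9.75 = 1148.08
L = 1202.67 / 1148.08 × 100 = 104.7549
Paasche component (current-period weights):
ΣP(Feb 2017)Q(Feb 2017) = 3.46×113 + 9.19×42 + 4.07×92 + 0.19×63 = 390.98 + 385.98 + 374.44 + 11.97 = 1163.37
ΣP(Jan 2017)Q(Feb 2017) = 3.37×113 + 8.63×42 + 3.91×92 + 0.15×63 = 380.81 + 362.46 + 359.72 + 9.45 = 1112.44
P = 1163.37 / 1112.44 × 100 = 104.5782
Fisher = √(L × P) = √(104.7549 × 104.5782) = 104.6665

104.67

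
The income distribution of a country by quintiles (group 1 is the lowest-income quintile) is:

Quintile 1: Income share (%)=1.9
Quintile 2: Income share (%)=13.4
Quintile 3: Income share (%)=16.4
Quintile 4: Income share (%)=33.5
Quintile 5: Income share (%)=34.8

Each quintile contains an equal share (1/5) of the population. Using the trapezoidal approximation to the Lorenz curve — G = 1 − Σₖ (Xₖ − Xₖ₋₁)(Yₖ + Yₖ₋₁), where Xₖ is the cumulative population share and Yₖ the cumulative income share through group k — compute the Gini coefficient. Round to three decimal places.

Cumulative income shares Yₖ: 0.0190, 0.1530, 0.3170, 0.6520, 1.0000
Σ (Xₖ−Xₖ₋₁)(Yₖ+Yₖ₋₁) = (1/5)(0.0190+0.0000) + (1/5)(0.1530+0.0190) + (1/5)(0.3170+0.1530) + (1/5)(0.6520+0.3170) + (1/5)(1.0000+0.6520)
  = 0.0038 + 0.0344 + 0.0940 + 0.1938 + 0.3304 = 0.6564
G = 1 − 0.6564 = 0.3436

0.344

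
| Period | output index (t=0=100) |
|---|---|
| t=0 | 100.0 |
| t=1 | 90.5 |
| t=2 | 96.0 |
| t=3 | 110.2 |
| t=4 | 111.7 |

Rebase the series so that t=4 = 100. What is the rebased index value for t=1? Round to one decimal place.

81.0

Rebased(t=1) = 90.5 / 111.7 × 100 = 81.0206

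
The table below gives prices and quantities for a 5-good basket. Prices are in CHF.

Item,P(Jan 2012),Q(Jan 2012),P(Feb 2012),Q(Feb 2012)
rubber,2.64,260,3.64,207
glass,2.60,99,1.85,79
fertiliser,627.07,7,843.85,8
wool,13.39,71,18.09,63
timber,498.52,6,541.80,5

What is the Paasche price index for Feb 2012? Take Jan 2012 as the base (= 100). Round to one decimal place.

126.3

Paasche price index uses current-period quantities as weights.
ΣP(Feb 2012)·Q(Feb 2012) = 3.64×207 + 1.85×79 + 843.85×8 + 18.09×63 + 541.80×5 = 753.48 + 146.15 + 6750.8 + 1139.67 + 2709 = 11499.1
ΣP(Jan 2012)·Q(Feb 2012) = 2.64×207 + 2.60×79 + 627.07×8 + 13.39×63 + 498.52×5 = 546.48 + 205.4 + 5016.56 + 843.57 + 2492.6 = 9104.61
Index = 11499.1 / 9104.61 × 100 = 126.2998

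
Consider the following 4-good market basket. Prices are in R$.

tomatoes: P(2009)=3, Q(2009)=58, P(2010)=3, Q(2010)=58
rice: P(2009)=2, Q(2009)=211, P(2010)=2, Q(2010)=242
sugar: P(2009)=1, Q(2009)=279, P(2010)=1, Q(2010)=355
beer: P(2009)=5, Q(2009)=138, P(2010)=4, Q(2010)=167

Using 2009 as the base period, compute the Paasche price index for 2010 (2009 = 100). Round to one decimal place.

Paasche price index uses current-period quantities as weights.
ΣP(2010)·Q(2010) = 3×58 + 2×242 + 1×355 + 4×167 = 174 + 484 + 355 + 668 = 1681
ΣP(2009)·Q(2010) = 3×58 + 2×242 + 1×355 + 5×167 = 174 + 484 + 355 + 835 = 1848
Index = 1681 / 1848 × 100 = 90.9632

91.0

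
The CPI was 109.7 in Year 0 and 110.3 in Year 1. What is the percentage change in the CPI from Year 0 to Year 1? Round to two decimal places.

Change = (110.3 − 109.7) / 109.7 × 100
       = 0.6 / 109.7 × 100 = 0.5469%

0.55%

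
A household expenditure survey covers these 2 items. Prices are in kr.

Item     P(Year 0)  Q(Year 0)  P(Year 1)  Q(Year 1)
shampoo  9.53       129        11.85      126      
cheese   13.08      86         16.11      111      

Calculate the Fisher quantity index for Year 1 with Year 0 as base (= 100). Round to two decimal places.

Laspeyres component (base-period weights):
ΣP(Year 0)Q(Year 1) = 9.53×126 + 13.08×111 = 1200.78 + 1451.88 = 2652.66
ΣP(Year 0)Q(Year 0) = 9.53×129 + 13.08×86 = 1229.37 + 1124.88 = 2354.25
L = 2652.66 / 2354.25 × 100 = 112.6754
Paasche component (current-period weights):
ΣP(Year 1)Q(Year 1) = 11.85×126 + 16.11×111 = 1493.1 + 1788.21 = 3281.31
ΣP(Year 1)Q(Year 0) = 11.85×129 + 16.11×86 = 1528.65 + 1385.46 = 2914.11
P = 3281.31 / 2914.11 × 100 = 112.6008
Fisher = √(L × P) = √(112.6754 × 112.6008) = 112.6381

112.64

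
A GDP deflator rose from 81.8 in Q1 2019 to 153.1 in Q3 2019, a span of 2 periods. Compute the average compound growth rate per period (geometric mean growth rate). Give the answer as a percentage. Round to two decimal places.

36.81%

Growth factor = (153.1/81.8)^(1/2) = (1.871638)^(1/2) = 1.368078
Growth rate = 1.368078 − 1 = 0.368078 = 36.8078%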